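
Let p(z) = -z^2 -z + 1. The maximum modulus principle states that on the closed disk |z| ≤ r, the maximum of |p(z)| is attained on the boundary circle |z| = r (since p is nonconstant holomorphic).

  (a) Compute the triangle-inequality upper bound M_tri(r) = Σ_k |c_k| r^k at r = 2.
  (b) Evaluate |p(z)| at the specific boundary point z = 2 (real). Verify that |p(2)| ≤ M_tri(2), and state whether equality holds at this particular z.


Coefficients: c_0 = 1, c_1 = -1, c_2 = -1. Radius r = 2.
Part (a). Triangle bound: M_tri(r) = Σ_k |c_k| r^k
  = |1|·2^0 + |-1|·2^1 + |-1|·2^2
  = 1 + 2 + 4 = 7.
This bounds M(r) := max_{|z|=r} |p(z)| from above; equality holds iff all terms c_k z^k can be made to align in phase at a single z on |z|=r.
Part (b). At z = 2 (real, on the circle |z| = r):
  p(2) = (1)·2^0 + (-1)·2^1 + (-1)·2^2 = -5.
  |p(2)| = 5.
Check: |p(2)| = 5 ≤ 7 = M_tri(2). ✓ Equality does not hold at z = 2 (the coefficients have mixed signs, so the terms do not all align in phase there).

M_tri(2) = 7; |p(2)| = 5; equality at z=2: no.


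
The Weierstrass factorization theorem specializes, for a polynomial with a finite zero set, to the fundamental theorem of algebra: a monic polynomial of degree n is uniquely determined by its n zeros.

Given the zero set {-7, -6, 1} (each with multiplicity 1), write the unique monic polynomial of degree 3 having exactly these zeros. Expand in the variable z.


The polynomial is p(z) = ∏_{α ∈ S} (z − α), where S = {-7, -6, 1}.
Expanding the product yields: p(z) = z^3 + 12·z^2 + 29·z -42.
The resulting polynomial has degree 3 and real coefficients as required.

p(z) = z^3 + 12·z^2 + 29·z -42.


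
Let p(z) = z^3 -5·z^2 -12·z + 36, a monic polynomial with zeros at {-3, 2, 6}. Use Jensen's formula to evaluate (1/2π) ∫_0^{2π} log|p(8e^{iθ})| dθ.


Zeros: -3, 2, 6; r = 8.
Inside |z| < r: -3, 2, 6. Outside (|z| ≥ r): ∅.
p(0) = 36, so log|p(0)| = log(36) = 3.5835.
Apply Jensen: I(r) = log|p(0)| + Σ_k log(r/|z_k|), summed over zeros inside |z| < r.
  log(r/|z_k|) for z_k = -3: log(8/3) = 0.9808
  log(r/|z_k|) for z_k = 2: log(8/2) = 1.3863
  log(r/|z_k|) for z_k = 6: log(8/6) = 0.2877
Sum over inside zeros: 2.6548.
I(r) = log|p(0)| + (inside sum) = 3.5835 + 2.6548 = 6.2383.
Closed form (all zeros inside, monic): I(r) = n·log(r) = 3·log(8) = 6.2383. ✓

I(r) ≈ 6.2383.


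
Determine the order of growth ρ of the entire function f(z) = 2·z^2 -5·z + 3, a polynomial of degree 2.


|f(z)| ≤ Σ|c_k|·r^k = O(r^2) as r → ∞. Polynomial growth is O(e^{r^ε}) for every ε > 0 (since r^2/e^{r^ε} → 0), so ρ ≤ ε for all ε > 0, i.e. ρ = 0. Every nonconstant polynomial has order 0.
Therefore ρ = 0.

Order ρ = 0.


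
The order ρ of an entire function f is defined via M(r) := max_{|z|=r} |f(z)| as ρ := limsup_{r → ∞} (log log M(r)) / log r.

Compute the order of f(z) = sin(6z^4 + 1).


Write sin(w) = (e^{iw} ± e^{−iw})/(2 or 2i), so |sin(w)| ≤ e^{|w|}. With w = 6z^4 + 1, |w| ≤ 6r^4 + 1 on |z|=r, giving M(r) ≤ e^{6r^4 + 1} and ρ ≤ 4. For the lower bound, choose z on |z|=r with 6z^4 purely imaginary of modulus 6r^4; then |sin(6z^4 + 1)| grows like e^{6r^4}/2, so ρ ≥ 4. Hence ρ = 4.
Therefore ρ = 4.

Order ρ = 4.


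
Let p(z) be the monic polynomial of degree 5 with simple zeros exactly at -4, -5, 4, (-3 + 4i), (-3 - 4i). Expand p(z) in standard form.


The polynomial is p(z) = ∏_{α ∈ S} (z − α), where S = {-4, -5, 4, (-3 + 4i), (-3 - 4i)}.
Expanding the product yields: p(z) = z^5 + 11·z^4 + 39·z^3 -51·z^2 -880·z -2000.
Note conjugate pairs combine to real quadratics: (z − (-3+4i))(z − (-3−4i)) = z² + 6z + 25.
The resulting polynomial has degree 5 and real coefficients as required.

p(z) = z^5 + 11·z^4 + 39·z^3 -51·z^2 -880·z -2000.


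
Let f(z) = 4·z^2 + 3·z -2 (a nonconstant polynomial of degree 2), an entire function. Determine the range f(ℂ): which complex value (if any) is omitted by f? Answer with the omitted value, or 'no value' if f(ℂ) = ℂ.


Little Picard bounds the complement of f(ℂ) to at most one point.
For every w ∈ ℂ, the equation p(z) − w = 0 is a nonconstant polynomial in z and hence has at least one root by the fundamental theorem of algebra. So p is surjective onto ℂ, omitting no value.

Omitted value: no value.


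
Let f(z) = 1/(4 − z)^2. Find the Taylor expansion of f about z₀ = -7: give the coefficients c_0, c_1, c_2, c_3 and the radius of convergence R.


Let w = z − z₀, so z = z₀ + w.
Then 4 − z = 4 − (z₀ + w) = (4 − z₀) − w = 11 − w.
f(z) = 1/(11 − w)^2 = (1/(11)^2) · (1 − w/(11))^{−2}.
By the binomial series (1−u)^{−2} = Σ_{n≥0} C(n+1, 1) u^n for |u|<1, with u = w/(11):
  c_n = C(n+1, 1) / (11)^(n+2).
  c_0 = 1/(11)^2 = 1/121.
  c_1 = 2/(11)^3 = 2/1331.
  c_2 = 3/(11)^4 = 3/14641.
  c_3 = 4/(11)^5 = 4/161051.
The series is valid for |w/d| < 1, i.e. |z − z₀| < |d|.
Radius of convergence: R = |4 − z₀| = |11| = 11 (distance from z₀ to the singularity z = 4).

c_0 = 1/121, c_1 = 2/1331, c_2 = 3/14641, c_3 = 4/161051; R = 11.


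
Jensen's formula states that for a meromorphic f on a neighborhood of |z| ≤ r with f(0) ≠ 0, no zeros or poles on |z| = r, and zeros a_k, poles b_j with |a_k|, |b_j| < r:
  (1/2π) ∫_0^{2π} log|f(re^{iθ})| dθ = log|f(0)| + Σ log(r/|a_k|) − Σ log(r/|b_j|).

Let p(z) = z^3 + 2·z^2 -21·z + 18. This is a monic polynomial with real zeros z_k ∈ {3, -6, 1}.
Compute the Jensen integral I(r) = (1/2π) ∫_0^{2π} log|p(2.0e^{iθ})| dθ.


Zeros: -6, 1, 3; r = 2.0.
Inside |z| < r: 1. Outside (|z| ≥ r): -6, 3.
p(0) = 18, so log|p(0)| = log(18) = 2.8904.
Apply Jensen: I(r) = log|p(0)| + Σ_k log(r/|z_k|), summed over zeros inside |z| < r.
  log(r/|z_k|) for z_k = 1: log(2.0/1) = 0.6931
  Outside zeros (-6, 3) contribute nothing to the Jensen sum.
Sum over inside zeros: 0.6931.
I(r) = log|p(0)| + (inside sum) = 2.8904 + 0.6931 = 3.5835.
Note: since some zeros are outside |z| ≤ r, the simplified n·log(r) form does NOT apply — only the inside zeros contribute.

I(r) ≈ 3.5835.


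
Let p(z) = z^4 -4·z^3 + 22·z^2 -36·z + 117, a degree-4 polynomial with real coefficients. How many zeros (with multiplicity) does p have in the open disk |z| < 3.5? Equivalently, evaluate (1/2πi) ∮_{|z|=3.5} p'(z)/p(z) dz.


The zeros of p are: (0 + 3i), (0 - 3i), (2 + 3i), (2 - 3i).
Their magnitudes are: 3, 3, 3.606, 3.606.
Zeros with |z| < R = 3.5: (0 + 3i), (0 - 3i).
Count = 2.
By the argument principle, (1/2πi) ∮_{|z|=R} p'(z)/p(z) dz equals exactly this count.

Number of zeros inside |z| < 3.5: 2.


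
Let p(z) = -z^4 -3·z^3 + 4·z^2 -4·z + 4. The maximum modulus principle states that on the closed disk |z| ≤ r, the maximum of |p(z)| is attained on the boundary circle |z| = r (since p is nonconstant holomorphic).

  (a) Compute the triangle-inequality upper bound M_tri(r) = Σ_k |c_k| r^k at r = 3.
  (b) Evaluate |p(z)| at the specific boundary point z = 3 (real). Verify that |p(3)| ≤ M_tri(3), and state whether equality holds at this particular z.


Coefficients: c_0 = 4, c_1 = -4, c_2 = 4, c_3 = -3, c_4 = -1. Radius r = 3.
Part (a). Triangle bound: M_tri(r) = Σ_k |c_k| r^k
  = |4|·3^0 + |-4|·3^1 + |4|·3^2 + |-3|·3^3 + |-1|·3^4
  = 4 + 12 + 36 + 81 + 81 = 214.
This bounds M(r) := max_{|z|=r} |p(z)| from above; equality holds iff all terms c_k z^k can be made to align in phase at a single z on |z|=r.
Part (b). At z = 3 (real, on the circle |z| = r):
  p(3) = (4)·3^0 + (-4)·3^1 + (4)·3^2 + (-3)·3^3 + (-1)·3^4 = -134.
  |p(3)| = 134.
Check: |p(3)| = 134 ≤ 214 = M_tri(3). ✓ Equality does not hold at z = 3 (the coefficients have mixed signs, so the terms do not all align in phase there).

M_tri(3) = 214; |p(3)| = 134; equality at z=3: no.


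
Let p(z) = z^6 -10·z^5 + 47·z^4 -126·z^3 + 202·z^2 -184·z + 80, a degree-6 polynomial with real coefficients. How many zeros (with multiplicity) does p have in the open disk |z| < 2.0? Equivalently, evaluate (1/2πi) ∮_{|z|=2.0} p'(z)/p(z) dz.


The zeros of p are: (2 + 1i), (2 - 1i), (2 + 2i), (2 - 2i), (1 + 1i), (1 - 1i).
Their magnitudes are: 2.236, 2.236, 2.828, 2.828, 1.414, 1.414.
Zeros with |z| < R = 2.0: (1 + 1i), (1 - 1i).
Count = 2.
By the argument principle, (1/2πi) ∮_{|z|=R} p'(z)/p(z) dz equals exactly this count.

Number of zeros inside |z| < 2.0: 2.


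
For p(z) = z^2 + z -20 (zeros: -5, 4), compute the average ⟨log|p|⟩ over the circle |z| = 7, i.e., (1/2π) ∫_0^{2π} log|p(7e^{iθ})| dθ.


Zeros: -5, 4; r = 7.
Inside |z| < r: -5, 4. Outside (|z| ≥ r): ∅.
p(0) = -20, so log|p(0)| = log(20) = 2.9957.
Apply Jensen: I(r) = log|p(0)| + Σ_k log(r/|z_k|), summed over zeros inside |z| < r.
  log(r/|z_k|) for z_k = -5: log(7/5) = 0.3365
  log(r/|z_k|) for z_k = 4: log(7/4) = 0.5596
Sum over inside zeros: 0.8961.
I(r) = log|p(0)| + (inside sum) = 2.9957 + 0.8961 = 3.8918.
Closed form (all zeros inside, monic): I(r) = n·log(r) = 2·log(7) = 3.8918. ✓

I(r) ≈ 3.8918.


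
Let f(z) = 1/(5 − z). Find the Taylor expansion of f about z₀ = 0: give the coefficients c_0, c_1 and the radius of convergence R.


Let w = z − z₀, so z = z₀ + w.
Then 5 − z = 5 − (z₀ + w) = (5 − z₀) − w = 5 − w.
f(z) = 1/(5 − w) = (1/(5)) · 1/(1 − w/(5)) = Σ_{n≥0} w^n / (5)^(n+1).
So c_n = 1/(5)^(n+1):
  c_0 = 1/(5)^1 = 1/5.
  c_1 = 1/(5)^2 = 1/25.
The series is valid for |w/d| < 1, i.e. |z − z₀| < |d|.
Radius of convergence: R = |5 − z₀| = |5| = 5 (distance from z₀ to the singularity z = 5).

c_0 = 1/5, c_1 = 1/25; R = 5.


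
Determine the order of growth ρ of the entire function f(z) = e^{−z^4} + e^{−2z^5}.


Each summand is entire of order 4 and 5 respectively (as in the single-exponential case). The order of a sum is at most the max of the orders, so ρ ≤ 5. For the lower bound: on |z|=r choose arg z so that -2z^5 is real positive; then |e^{-2z^5}| = e^{2r^5} while |e^{-1z^4}| ≤ e^{1r^4} = o(e^{2r^5}). So |f| ≥ e^{2r^5}(1 − o(1)) and ρ ≥ 5. Hence ρ = max(4, 5) = 5.
Therefore ρ = 5.

Order ρ = 5.


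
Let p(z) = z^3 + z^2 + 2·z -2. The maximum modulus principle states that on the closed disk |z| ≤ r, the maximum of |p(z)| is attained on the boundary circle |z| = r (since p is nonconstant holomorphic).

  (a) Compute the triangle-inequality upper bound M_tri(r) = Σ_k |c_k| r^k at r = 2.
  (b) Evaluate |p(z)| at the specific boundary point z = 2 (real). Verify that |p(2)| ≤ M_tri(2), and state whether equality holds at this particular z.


Coefficients: c_0 = -2, c_1 = 2, c_2 = 1, c_3 = 1. Radius r = 2.
Part (a). Triangle bound: M_tri(r) = Σ_k |c_k| r^k
  = |-2|·2^0 + |2|·2^1 + |1|·2^2 + |1|·2^3
  = 2 + 4 + 4 + 8 = 18.
This bounds M(r) := max_{|z|=r} |p(z)| from above; equality holds iff all terms c_k z^k can be made to align in phase at a single z on |z|=r.
Part (b). At z = 2 (real, on the circle |z| = r):
  p(2) = (-2)·2^0 + (2)·2^1 + (1)·2^2 + (1)·2^3 = 14.
  |p(2)| = 14.
Check: |p(2)| = 14 ≤ 18 = M_tri(2). ✓ Equality does not hold at z = 2 (the coefficients have mixed signs, so the terms do not all align in phase there).

M_tri(2) = 18; |p(2)| = 14; equality at z=2: no.


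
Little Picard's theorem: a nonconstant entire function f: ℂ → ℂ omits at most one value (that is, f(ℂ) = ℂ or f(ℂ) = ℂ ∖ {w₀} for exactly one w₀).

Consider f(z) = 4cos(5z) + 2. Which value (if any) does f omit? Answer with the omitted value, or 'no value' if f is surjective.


Little Picard bounds the complement of f(ℂ) to at most one point.
cos is entire and surjective onto ℂ: for every w ∈ ℂ, cos(ζ) = w has a solution ζ ∈ ℂ (e.g., via the complex inverse arccos). With ζ = 5z this gives z = ζ/(5). Then 4·cos(5z) takes every value in 4·ℂ = ℂ, and adding 2 is a bijection of ℂ. So f is surjective and omits no value. (Note: only on the real line is cos bounded by [−1, 1].)

Omitted value: no value.


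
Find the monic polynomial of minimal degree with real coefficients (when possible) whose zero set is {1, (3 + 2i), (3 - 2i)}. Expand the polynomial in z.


The polynomial is p(z) = ∏_{α ∈ S} (z − α), where S = {1, (3 + 2i), (3 - 2i)}.
Expanding the product yields: p(z) = z^3 -7·z^2 + 19·z -13.
Note conjugate pairs combine to real quadratics: (z − (3+2i))(z − (3−2i)) = z² − 6z + 13.
The resulting polynomial has degree 3 and real coefficients as required.

p(z) = z^3 -7·z^2 + 19·z -13.


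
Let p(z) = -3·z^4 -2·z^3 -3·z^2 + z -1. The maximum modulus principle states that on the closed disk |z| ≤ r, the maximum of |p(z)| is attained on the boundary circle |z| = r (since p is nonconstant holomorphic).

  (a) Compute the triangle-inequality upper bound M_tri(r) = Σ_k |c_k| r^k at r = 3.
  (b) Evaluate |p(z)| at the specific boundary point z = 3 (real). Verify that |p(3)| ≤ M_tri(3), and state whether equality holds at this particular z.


Coefficients: c_0 = -1, c_1 = 1, c_2 = -3, c_3 = -2, c_4 = -3. Radius r = 3.
Part (a). Triangle bound: M_tri(r) = Σ_k |c_k| r^k
  = |-1|·3^0 + |1|·3^1 + |-3|·3^2 + |-2|·3^3 + |-3|·3^4
  = 1 + 3 + 27 + 54 + 243 = 328.
This bounds M(r) := max_{|z|=r} |p(z)| from above; equality holds iff all terms c_k z^k can be made to align in phase at a single z on |z|=r.
Part (b). At z = 3 (real, on the circle |z| = r):
  p(3) = (-1)·3^0 + (1)·3^1 + (-3)·3^2 + (-2)·3^3 + (-3)·3^4 = -322.
  |p(3)| = 322.
Check: |p(3)| = 322 ≤ 328 = M_tri(3). ✓ Equality does not hold at z = 3 (the coefficients have mixed signs, so the terms do not all align in phase there).

M_tri(3) = 328; |p(3)| = 322; equality at z=3: no.


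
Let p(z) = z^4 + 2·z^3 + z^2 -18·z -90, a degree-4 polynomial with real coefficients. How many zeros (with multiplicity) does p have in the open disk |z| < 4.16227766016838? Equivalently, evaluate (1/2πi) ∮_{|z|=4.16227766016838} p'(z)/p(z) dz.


The zeros of p are: -3, (-1 + 3i), (-1 - 3i), 3.
Their magnitudes are: 3, 3.162, 3.162, 3.
Zeros with |z| < R = 4.16227766016838: -3, (-1 + 3i), (-1 - 3i), 3.
Count = 4.
By the argument principle, (1/2πi) ∮_{|z|=R} p'(z)/p(z) dz equals exactly this count.

Number of zeros inside |z| < 4.16227766016838: 4.


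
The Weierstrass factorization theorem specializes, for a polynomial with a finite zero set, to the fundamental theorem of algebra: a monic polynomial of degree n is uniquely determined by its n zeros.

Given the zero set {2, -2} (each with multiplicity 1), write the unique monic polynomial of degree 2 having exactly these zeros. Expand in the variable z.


The polynomial is p(z) = ∏_{α ∈ S} (z − α), where S = {2, -2}.
Expanding the product yields: p(z) = z^2 -4.
The resulting polynomial has degree 2 and real coefficients as required.

p(z) = z^2 -4.


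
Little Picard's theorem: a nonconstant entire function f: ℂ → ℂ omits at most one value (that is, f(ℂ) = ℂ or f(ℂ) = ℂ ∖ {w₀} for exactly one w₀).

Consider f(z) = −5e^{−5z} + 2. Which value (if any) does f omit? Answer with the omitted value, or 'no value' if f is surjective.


Little Picard bounds the complement of f(ℂ) to at most one point.
e^{−5z} is never zero on ℂ, so -5·e^{−5z} takes every value in ℂ ∖ {0}. Adding 2 shifts the range to ℂ ∖ {2}. Thus f omits exactly the value 2.

Omitted value: 2.


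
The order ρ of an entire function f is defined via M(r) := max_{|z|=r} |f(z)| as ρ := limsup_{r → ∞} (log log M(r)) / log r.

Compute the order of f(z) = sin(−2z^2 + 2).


Write sin(w) = (e^{iw} ± e^{−iw})/(2 or 2i), so |sin(w)| ≤ e^{|w|}. With w = −2z^2 + 2, |w| ≤ 2r^2 + 2 on |z|=r, giving M(r) ≤ e^{2r^2 + 2} and ρ ≤ 2. For the lower bound, choose z on |z|=r with -2z^2 purely imaginary of modulus 2r^2; then |sin(−2z^2 + 2)| grows like e^{2r^2}/2, so ρ ≥ 2. Hence ρ = 2.
Therefore ρ = 2.

Order ρ = 2.


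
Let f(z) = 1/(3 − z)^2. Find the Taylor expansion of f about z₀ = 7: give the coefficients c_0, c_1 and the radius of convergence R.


Let w = z − z₀, so z = z₀ + w.
Then 3 − z = 3 − (z₀ + w) = (3 − z₀) − w = -4 − w.
f(z) = 1/(-4 − w)^2 = (1/(-4)^2) · (1 − w/(-4))^{−2}.
By the binomial series (1−u)^{−2} = Σ_{n≥0} C(n+1, 1) u^n for |u|<1, with u = w/(-4):
  c_n = C(n+1, 1) / (-4)^(n+2).
  c_0 = 1/(-4)^2 = 1/16.
  c_1 = 2/(-4)^3 = -1/32.
The series is valid for |w/d| < 1, i.e. |z − z₀| < |d|.
Radius of convergence: R = |3 − z₀| = |-4| = 4 (distance from z₀ to the singularity z = 3).

c_0 = 1/16, c_1 = -1/32; R = 4.


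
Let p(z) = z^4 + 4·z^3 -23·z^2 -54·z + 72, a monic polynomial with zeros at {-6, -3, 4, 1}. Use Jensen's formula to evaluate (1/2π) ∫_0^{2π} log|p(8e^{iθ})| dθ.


Zeros: -6, -3, 1, 4; r = 8.
Inside |z| < r: -6, -3, 1, 4. Outside (|z| ≥ r): ∅.
p(0) = 72, so log|p(0)| = log(72) = 4.2767.
Apply Jensen: I(r) = log|p(0)| + Σ_k log(r/|z_k|), summed over zeros inside |z| < r.
  log(r/|z_k|) for z_k = -6: log(8/6) = 0.2877
  log(r/|z_k|) for z_k = -3: log(8/3) = 0.9808
  log(r/|z_k|) for z_k = 4: log(8/4) = 0.6931
  log(r/|z_k|) for z_k = 1: log(8/1) = 2.0794
Sum over inside zeros: 4.0411.
I(r) = log|p(0)| + (inside sum) = 4.2767 + 4.0411 = 8.3178.
Closed form (all zeros inside, monic): I(r) = n·log(r) = 4·log(8) = 8.3178. ✓

I(r) ≈ 8.3178.


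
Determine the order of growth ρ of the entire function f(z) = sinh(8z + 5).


sinh(w) is a linear combination of e^{iw} and e^{−iw} (or e^w, e^{−w} in the hyperbolic case), so |sinh(w)| ≤ e^{|w|}. With w = 8z + 5, |w| ≤ 8|z| + 5 = 8r + 5 on |z| = r, giving M(r) ≤ e^{8r + 5}, so ρ ≤ 1. On a suitable ray (z = it for sin/cos; z = t for sinh/cosh, t real → ∞), |sinh(8z + 5)| grows like e^{8|t|}/2, so ρ ≥ 1. Hence ρ = 1.
Therefore ρ = 1.

Order ρ = 1.


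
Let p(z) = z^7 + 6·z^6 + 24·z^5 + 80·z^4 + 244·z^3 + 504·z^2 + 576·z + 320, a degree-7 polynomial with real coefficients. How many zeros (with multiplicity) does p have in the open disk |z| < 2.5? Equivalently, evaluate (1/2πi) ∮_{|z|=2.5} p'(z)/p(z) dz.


The zeros of p are: (-1 + 1i), (-1 - 1i), (1 + 3i), (1 - 3i), (-2 + 2i), (-2 - 2i), -2.
Their magnitudes are: 1.414, 1.414, 3.162, 3.162, 2.828, 2.828, 2.
Zeros with |z| < R = 2.5: (-1 + 1i), (-1 - 1i), -2.
Count = 3.
By the argument principle, (1/2πi) ∮_{|z|=R} p'(z)/p(z) dz equals exactly this count.

Number of zeros inside |z| < 2.5: 3.


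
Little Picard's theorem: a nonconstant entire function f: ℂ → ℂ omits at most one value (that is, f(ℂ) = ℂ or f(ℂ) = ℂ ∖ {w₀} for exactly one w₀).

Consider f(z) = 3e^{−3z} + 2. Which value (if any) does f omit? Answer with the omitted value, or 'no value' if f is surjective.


Little Picard bounds the complement of f(ℂ) to at most one point.
e^{−3z} is never zero on ℂ, so 3·e^{−3z} takes every value in ℂ ∖ {0}. Adding 2 shifts the range to ℂ ∖ {2}. Thus f omits exactly the value 2.

Omitted value: 2.


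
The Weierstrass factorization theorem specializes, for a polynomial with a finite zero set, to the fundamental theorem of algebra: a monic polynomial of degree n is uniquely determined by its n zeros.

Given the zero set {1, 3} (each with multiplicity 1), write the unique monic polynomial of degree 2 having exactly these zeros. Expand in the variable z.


The polynomial is p(z) = ∏_{α ∈ S} (z − α), where S = {1, 3}.
Expanding the product yields: p(z) = z^2 -4·z + 3.
The resulting polynomial has degree 2 and real coefficients as required.

p(z) = z^2 -4·z + 3.


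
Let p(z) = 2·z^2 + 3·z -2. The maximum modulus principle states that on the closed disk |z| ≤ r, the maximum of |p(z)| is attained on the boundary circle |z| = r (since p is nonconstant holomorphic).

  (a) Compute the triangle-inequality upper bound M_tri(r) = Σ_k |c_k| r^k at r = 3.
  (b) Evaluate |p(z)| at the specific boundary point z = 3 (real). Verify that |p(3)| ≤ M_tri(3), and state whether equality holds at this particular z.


Coefficients: c_0 = -2, c_1 = 3, c_2 = 2. Radius r = 3.
Part (a). Triangle bound: M_tri(r) = Σ_k |c_k| r^k
  = |-2|·3^0 + |3|·3^1 + |2|·3^2
  = 2 + 9 + 18 = 29.
This bounds M(r) := max_{|z|=r} |p(z)| from above; equality holds iff all terms c_k z^k can be made to align in phase at a single z on |z|=r.
Part (b). At z = 3 (real, on the circle |z| = r):
  p(3) = (-2)·3^0 + (3)·3^1 + (2)·3^2 = 25.
  |p(3)| = 25.
Check: |p(3)| = 25 ≤ 29 = M_tri(3). ✓ Equality does not hold at z = 3 (the coefficients have mixed signs, so the terms do not all align in phase there).

M_tri(3) = 29; |p(3)| = 25; equality at z=3: no.


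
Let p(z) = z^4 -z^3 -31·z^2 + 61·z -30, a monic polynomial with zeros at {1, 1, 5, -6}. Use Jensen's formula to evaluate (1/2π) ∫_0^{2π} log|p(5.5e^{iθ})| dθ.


Zeros: -6, 1, 1, 5; r = 5.5.
Inside |z| < r: 1, 1, 5. Outside (|z| ≥ r): -6.
p(0) = -30, so log|p(0)| = log(30) = 3.4012.
Apply Jensen: I(r) = log|p(0)| + Σ_k log(r/|z_k|), summed over zeros inside |z| < r.
  log(r/|z_k|) for z_k = 1: log(5.5/1) = 1.7047
  log(r/|z_k|) for z_k = 1: log(5.5/1) = 1.7047
  log(r/|z_k|) for z_k = 5: log(5.5/5) = 0.0953
  Outside zeros (-6) contribute nothing to the Jensen sum.
Sum over inside zeros: 3.5048.
I(r) = log|p(0)| + (inside sum) = 3.4012 + 3.5048 = 6.9060.
Note: since some zeros are outside |z| ≤ r, the simplified n·log(r) form does NOT apply — only the inside zeros contribute.

I(r) ≈ 6.9060.


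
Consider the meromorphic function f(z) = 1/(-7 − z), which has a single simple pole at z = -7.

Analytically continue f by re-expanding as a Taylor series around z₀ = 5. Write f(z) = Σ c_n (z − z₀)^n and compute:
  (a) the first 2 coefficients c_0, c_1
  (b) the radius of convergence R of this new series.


Let w = z − z₀, so z = z₀ + w.
Then -7 − z = -7 − (z₀ + w) = (-7 − z₀) − w = -12 − w.
f(z) = 1/(-12 − w) = (1/(-12)) · 1/(1 − w/(-12)) = Σ_{n≥0} w^n / (-12)^(n+1).
So c_n = 1/(-12)^(n+1):
  c_0 = 1/(-12)^1 = -1/12.
  c_1 = 1/(-12)^2 = 1/144.
The series is valid for |w/d| < 1, i.e. |z − z₀| < |d|.
Radius of convergence: R = |-7 − z₀| = |-12| = 12 (distance from z₀ to the singularity z = -7).

c_0 = -1/12, c_1 = 1/144; R = 12.


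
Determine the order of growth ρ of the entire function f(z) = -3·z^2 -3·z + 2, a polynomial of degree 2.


|f(z)| ≤ Σ|c_k|·r^k = O(r^2) as r → ∞. Polynomial growth is O(e^{r^ε}) for every ε > 0 (since r^2/e^{r^ε} → 0), so ρ ≤ ε for all ε > 0, i.e. ρ = 0. Every nonconstant polynomial has order 0.
Therefore ρ = 0.

Order ρ = 0.


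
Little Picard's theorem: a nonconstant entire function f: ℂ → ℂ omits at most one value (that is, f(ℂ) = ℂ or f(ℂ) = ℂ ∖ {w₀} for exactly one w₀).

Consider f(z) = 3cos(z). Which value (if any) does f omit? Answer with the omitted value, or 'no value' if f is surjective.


Little Picard bounds the complement of f(ℂ) to at most one point.
cos is entire and surjective onto ℂ: for every w ∈ ℂ, cos(ζ) = w has a solution ζ ∈ ℂ (e.g., via the complex inverse arccos). With ζ = z this gives z = ζ/(1). Then 3·cos(z) takes every value in 3·ℂ = ℂ, and adding 0 is a bijection of ℂ. So f is surjective and omits no value. (Note: only on the real line is cos bounded by [−1, 1].)

Omitted value: no value.


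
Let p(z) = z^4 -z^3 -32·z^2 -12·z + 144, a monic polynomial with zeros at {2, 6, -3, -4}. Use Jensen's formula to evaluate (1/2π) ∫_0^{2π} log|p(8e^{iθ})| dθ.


Zeros: -4, -3, 2, 6; r = 8.
Inside |z| < r: -4, -3, 2, 6. Outside (|z| ≥ r): ∅.
p(0) = 144, so log|p(0)| = log(144) = 4.9698.
Apply Jensen: I(r) = log|p(0)| + Σ_k log(r/|z_k|), summed over zeros inside |z| < r.
  log(r/|z_k|) for z_k = 2: log(8/2) = 1.3863
  log(r/|z_k|) for z_k = 6: log(8/6) = 0.2877
  log(r/|z_k|) for z_k = -3: log(8/3) = 0.9808
  log(r/|z_k|) for z_k = -4: log(8/4) = 0.6931
Sum over inside zeros: 3.3480.
I(r) = log|p(0)| + (inside sum) = 4.9698 + 3.3480 = 8.3178.
Closed form (all zeros inside, monic): I(r) = n·log(r) = 4·log(8) = 8.3178. ✓

I(r) ≈ 8.3178.


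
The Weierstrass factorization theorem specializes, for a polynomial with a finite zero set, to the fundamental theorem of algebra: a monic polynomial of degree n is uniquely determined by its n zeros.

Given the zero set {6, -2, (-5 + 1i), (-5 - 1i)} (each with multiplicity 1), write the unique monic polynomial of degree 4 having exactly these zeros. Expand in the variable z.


The polynomial is p(z) = ∏_{α ∈ S} (z − α), where S = {6, -2, (-5 + 1i), (-5 - 1i)}.
Expanding the product yields: p(z) = z^4 + 6·z^3 -26·z^2 -224·z -312.
Note conjugate pairs combine to real quadratics: (z − (-5+1i))(z − (-5−1i)) = z² + 10z + 26.
The resulting polynomial has degree 4 and real coefficients as required.

p(z) = z^4 + 6·z^3 -26·z^2 -224·z -312.


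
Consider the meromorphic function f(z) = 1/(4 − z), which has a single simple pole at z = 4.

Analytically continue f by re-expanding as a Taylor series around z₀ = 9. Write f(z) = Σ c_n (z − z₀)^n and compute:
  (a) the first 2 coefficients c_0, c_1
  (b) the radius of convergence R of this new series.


Let w = z − z₀, so z = z₀ + w.
Then 4 − z = 4 − (z₀ + w) = (4 − z₀) − w = -5 − w.
f(z) = 1/(-5 − w) = (1/(-5)) · 1/(1 − w/(-5)) = Σ_{n≥0} w^n / (-5)^(n+1).
So c_n = 1/(-5)^(n+1):
  c_0 = 1/(-5)^1 = -1/5.
  c_1 = 1/(-5)^2 = 1/25.
The series is valid for |w/d| < 1, i.e. |z − z₀| < |d|.
Radius of convergence: R = |4 − z₀| = |-5| = 5 (distance from z₀ to the singularity z = 4).

c_0 = -1/5, c_1 = 1/25; R = 5.


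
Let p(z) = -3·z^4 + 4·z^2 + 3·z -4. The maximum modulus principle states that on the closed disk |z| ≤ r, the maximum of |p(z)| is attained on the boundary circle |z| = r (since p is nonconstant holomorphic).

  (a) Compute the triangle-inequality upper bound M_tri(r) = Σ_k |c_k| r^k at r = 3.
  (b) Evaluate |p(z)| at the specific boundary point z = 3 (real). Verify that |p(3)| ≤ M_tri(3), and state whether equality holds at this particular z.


Coefficients: c_0 = -4, c_1 = 3, c_2 = 4, c_3 = 0, c_4 = -3. Radius r = 3.
Part (a). Triangle bound: M_tri(r) = Σ_k |c_k| r^k
  = |-4|·3^0 + |3|·3^1 + |4|·3^2 + |0|·3^3 + |-3|·3^4
  = 4 + 9 + 36 + 0 + 243 = 292.
This bounds M(r) := max_{|z|=r} |p(z)| from above; equality holds iff all terms c_k z^k can be made to align in phase at a single z on |z|=r.
Part (b). At z = 3 (real, on the circle |z| = r):
  p(3) = (-4)·3^0 + (3)·3^1 + (4)·3^2 + (0)·3^3 + (-3)·3^4 = -202.
  |p(3)| = 202.
Check: |p(3)| = 202 ≤ 292 = M_tri(3). ✓ Equality does not hold at z = 3 (the coefficients have mixed signs, so the terms do not all align in phase there).

M_tri(3) = 292; |p(3)| = 202; equality at z=3: no.


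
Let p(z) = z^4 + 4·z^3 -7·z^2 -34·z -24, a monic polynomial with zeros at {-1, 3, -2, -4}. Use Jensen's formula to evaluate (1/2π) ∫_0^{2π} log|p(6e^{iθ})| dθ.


Zeros: -4, -2, -1, 3; r = 6.
Inside |z| < r: -4, -2, -1, 3. Outside (|z| ≥ r): ∅.
p(0) = -24, so log|p(0)| = log(24) = 3.1781.
Apply Jensen: I(r) = log|p(0)| + Σ_k log(r/|z_k|), summed over zeros inside |z| < r.
  log(r/|z_k|) for z_k = -1: log(6/1) = 1.7918
  log(r/|z_k|) for z_k = 3: log(6/3) = 0.6931
  log(r/|z_k|) for z_k = -2: log(6/2) = 1.0986
  log(r/|z_k|) for z_k = -4: log(6/4) = 0.4055
Sum over inside zeros: 3.9890.
I(r) = log|p(0)| + (inside sum) = 3.1781 + 3.9890 = 7.1670.
Closed form (all zeros inside, monic): I(r) = n·log(r) = 4·log(6) = 7.1670. ✓

I(r) ≈ 7.1670.


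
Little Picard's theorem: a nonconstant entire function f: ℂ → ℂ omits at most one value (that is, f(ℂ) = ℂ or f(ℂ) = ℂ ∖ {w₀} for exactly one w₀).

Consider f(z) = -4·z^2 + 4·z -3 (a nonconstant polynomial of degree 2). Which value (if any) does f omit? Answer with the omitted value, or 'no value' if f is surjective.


Little Picard bounds the complement of f(ℂ) to at most one point.
For every w ∈ ℂ, the equation p(z) − w = 0 is a nonconstant polynomial in z and hence has at least one root by the fundamental theorem of algebra. So p is surjective onto ℂ, omitting no value.

Omitted value: no value.


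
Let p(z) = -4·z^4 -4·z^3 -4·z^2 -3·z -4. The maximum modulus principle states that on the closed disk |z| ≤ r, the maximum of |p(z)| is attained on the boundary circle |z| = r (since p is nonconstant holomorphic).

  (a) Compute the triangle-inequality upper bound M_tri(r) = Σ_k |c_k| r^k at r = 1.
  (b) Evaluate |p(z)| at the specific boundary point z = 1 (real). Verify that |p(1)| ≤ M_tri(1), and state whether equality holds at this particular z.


Coefficients: c_0 = -4, c_1 = -3, c_2 = -4, c_3 = -4, c_4 = -4. Radius r = 1.
Part (a). Triangle bound: M_tri(r) = Σ_k |c_k| r^k
  = |-4|·1^0 + |-3|·1^1 + |-4|·1^2 + |-4|·1^3 + |-4|·1^4
  = 4 + 3 + 4 + 4 + 4 = 19.
This bounds M(r) := max_{|z|=r} |p(z)| from above; equality holds iff all terms c_k z^k can be made to align in phase at a single z on |z|=r.
Part (b). At z = 1 (real, on the circle |z| = r):
  p(1) = (-4)·1^0 + (-3)·1^1 + (-4)·1^2 + (-4)·1^3 + (-4)·1^4 = -19.
  |p(1)| = 19.
Since all nonzero coefficients share the same sign, |p(1)| = 19 = M_tri(1); the triangle bound is attained at z = 1, so in fact M(r) = 19.

M_tri(1) = 19; |p(1)| = 19; equality at z=1: yes.


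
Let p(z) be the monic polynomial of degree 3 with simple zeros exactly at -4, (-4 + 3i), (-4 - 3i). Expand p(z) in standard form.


The polynomial is p(z) = ∏_{α ∈ S} (z − α), where S = {-4, (-4 + 3i), (-4 - 3i)}.
Expanding the product yields: p(z) = z^3 + 12·z^2 + 57·z + 100.
Note conjugate pairs combine to real quadratics: (z − (-4+3i))(z − (-4−3i)) = z² + 8z + 25.
The resulting polynomial has degree 3 and real coefficients as required.

p(z) = z^3 + 12·z^2 + 57·z + 100.


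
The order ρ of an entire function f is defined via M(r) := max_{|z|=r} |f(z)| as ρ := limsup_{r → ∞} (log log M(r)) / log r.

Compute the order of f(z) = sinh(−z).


sinh(w) is a linear combination of e^{iw} and e^{−iw} (or e^w, e^{−w} in the hyperbolic case), so |sinh(w)| ≤ e^{|w|}. With w = −z, |w| ≤ 1|z| + 0 = 1r + 0 on |z| = r, giving M(r) ≤ e^{1r + 0}, so ρ ≤ 1. On a suitable ray (z = it for sin/cos; z = t for sinh/cosh, t real → ∞), |sinh(−z)| grows like e^{1|t|}/2, so ρ ≥ 1. Hence ρ = 1.
Therefore ρ = 1.

Order ρ = 1.


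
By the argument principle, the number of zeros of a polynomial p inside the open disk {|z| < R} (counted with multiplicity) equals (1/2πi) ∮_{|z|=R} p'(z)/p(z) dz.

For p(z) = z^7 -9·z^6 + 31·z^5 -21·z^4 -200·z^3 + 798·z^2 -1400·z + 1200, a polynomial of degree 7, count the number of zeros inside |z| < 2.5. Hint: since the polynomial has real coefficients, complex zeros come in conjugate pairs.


The zeros of p are: (2 + 2i), (2 - 2i), (1 + 2i), (1 - 2i), -3, (3 + 1i), (3 - 1i).
Their magnitudes are: 2.828, 2.828, 2.236, 2.236, 3, 3.162, 3.162.
Zeros with |z| < R = 2.5: (1 + 2i), (1 - 2i).
Count = 2.
By the argument principle, (1/2πi) ∮_{|z|=R} p'(z)/p(z) dz equals exactly this count.

Number of zeros inside |z| < 2.5: 2.


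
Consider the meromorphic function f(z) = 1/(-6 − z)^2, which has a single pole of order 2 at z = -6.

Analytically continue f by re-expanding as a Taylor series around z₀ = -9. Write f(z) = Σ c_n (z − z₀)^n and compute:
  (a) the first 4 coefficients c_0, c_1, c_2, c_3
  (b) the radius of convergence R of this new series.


Let w = z − z₀, so z = z₀ + w.
Then -6 − z = -6 − (z₀ + w) = (-6 − z₀) − w = 3 − w.
f(z) = 1/(3 − w)^2 = (1/(3)^2) · (1 − w/(3))^{−2}.
By the binomial series (1−u)^{−2} = Σ_{n≥0} C(n+1, 1) u^n for |u|<1, with u = w/(3):
  c_n = C(n+1, 1) / (3)^(n+2).
  c_0 = 1/(3)^2 = 1/9.
  c_1 = 2/(3)^3 = 2/27.
  c_2 = 3/(3)^4 = 1/27.
  c_3 = 4/(3)^5 = 4/243.
The series is valid for |w/d| < 1, i.e. |z − z₀| < |d|.
Radius of convergence: R = |-6 − z₀| = |3| = 3 (distance from z₀ to the singularity z = -6).

c_0 = 1/9, c_1 = 2/27, c_2 = 1/27, c_3 = 4/243; R = 3.


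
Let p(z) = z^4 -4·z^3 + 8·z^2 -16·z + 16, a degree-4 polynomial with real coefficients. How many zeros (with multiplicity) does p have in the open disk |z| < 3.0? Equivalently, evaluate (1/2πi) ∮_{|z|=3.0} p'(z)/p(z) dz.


The zeros of p are: 2, 2, (0 + 2i), (0 - 2i).
Their magnitudes are: 2, 2, 2, 2.
Zeros with |z| < R = 3.0: 2, 2, (0 + 2i), (0 - 2i).
Count = 4.
By the argument principle, (1/2πi) ∮_{|z|=R} p'(z)/p(z) dz equals exactly this count.

Number of zeros inside |z| < 3.0: 4.


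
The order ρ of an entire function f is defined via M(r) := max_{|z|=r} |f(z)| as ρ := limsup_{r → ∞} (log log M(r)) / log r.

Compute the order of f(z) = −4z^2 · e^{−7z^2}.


M(r) = max_{|z|=r} |-4|·|z|^2·|e^{−7z^2}| = 4·r^2 · e^{7r^2} (the factors attain their maxima compatibly on |z|=r). Then log M(r) = log 4 + 2·log r + 7r^2, dominated by the last term, so log log M(r) ~ 2·log r. The polynomial factor -4z^2 contributes only a log r term and does not affect the order. ρ = 2.
Therefore ρ = 2.

Order ρ = 2.


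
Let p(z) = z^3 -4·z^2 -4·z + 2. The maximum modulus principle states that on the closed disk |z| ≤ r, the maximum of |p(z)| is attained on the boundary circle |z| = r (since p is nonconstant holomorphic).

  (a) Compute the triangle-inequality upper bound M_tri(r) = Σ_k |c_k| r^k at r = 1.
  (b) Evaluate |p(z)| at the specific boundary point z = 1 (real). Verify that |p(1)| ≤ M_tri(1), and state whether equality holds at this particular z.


Coefficients: c_0 = 2, c_1 = -4, c_2 = -4, c_3 = 1. Radius r = 1.
Part (a). Triangle bound: M_tri(r) = Σ_k |c_k| r^k
  = |2|·1^0 + |-4|·1^1 + |-4|·1^2 + |1|·1^3
  = 2 + 4 + 4 + 1 = 11.
This bounds M(r) := max_{|z|=r} |p(z)| from above; equality holds iff all terms c_k z^k can be made to align in phase at a single z on |z|=r.
Part (b). At z = 1 (real, on the circle |z| = r):
  p(1) = (2)·1^0 + (-4)·1^1 + (-4)·1^2 + (1)·1^3 = -5.
  |p(1)| = 5.
Check: |p(1)| = 5 ≤ 11 = M_tri(1). ✓ Equality does not hold at z = 1 (the coefficients have mixed signs, so the terms do not all align in phase there).

M_tri(1) = 11; |p(1)| = 5; equality at z=1: no.


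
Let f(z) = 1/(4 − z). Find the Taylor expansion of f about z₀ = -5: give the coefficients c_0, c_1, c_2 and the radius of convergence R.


Let w = z − z₀, so z = z₀ + w.
Then 4 − z = 4 − (z₀ + w) = (4 − z₀) − w = 9 − w.
f(z) = 1/(9 − w) = (1/(9)) · 1/(1 − w/(9)) = Σ_{n≥0} w^n / (9)^(n+1).
So c_n = 1/(9)^(n+1):
  c_0 = 1/(9)^1 = 1/9.
  c_1 = 1/(9)^2 = 1/81.
  c_2 = 1/(9)^3 = 1/729.
The series is valid for |w/d| < 1, i.e. |z − z₀| < |d|.
Radius of convergence: R = |4 − z₀| = |9| = 9 (distance from z₀ to the singularity z = 4).

c_0 = 1/9, c_1 = 1/81, c_2 = 1/729; R = 9.


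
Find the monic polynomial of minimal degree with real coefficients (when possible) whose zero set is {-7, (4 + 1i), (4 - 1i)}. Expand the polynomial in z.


The polynomial is p(z) = ∏_{α ∈ S} (z − α), where S = {-7, (4 + 1i), (4 - 1i)}.
Expanding the product yields: p(z) = z^3 -z^2 -39·z + 119.
Note conjugate pairs combine to real quadratics: (z − (4+1i))(z − (4−1i)) = z² − 8z + 17.
The resulting polynomial has degree 3 and real coefficients as required.

p(z) = z^3 -z^2 -39·z + 119.


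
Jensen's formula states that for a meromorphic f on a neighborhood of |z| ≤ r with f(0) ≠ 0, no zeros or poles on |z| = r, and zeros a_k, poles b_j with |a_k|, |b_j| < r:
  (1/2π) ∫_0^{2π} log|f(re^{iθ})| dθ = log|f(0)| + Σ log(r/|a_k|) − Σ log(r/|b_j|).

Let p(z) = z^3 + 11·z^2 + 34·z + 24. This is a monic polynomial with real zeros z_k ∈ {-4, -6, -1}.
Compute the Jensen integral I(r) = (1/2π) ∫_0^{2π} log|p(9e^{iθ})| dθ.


Zeros: -6, -4, -1; r = 9.
Inside |z| < r: -6, -4, -1. Outside (|z| ≥ r): ∅.
p(0) = 24, so log|p(0)| = log(24) = 3.1781.
Apply Jensen: I(r) = log|p(0)| + Σ_k log(r/|z_k|), summed over zeros inside |z| < r.
  log(r/|z_k|) for z_k = -4: log(9/4) = 0.8109
  log(r/|z_k|) for z_k = -6: log(9/6) = 0.4055
  log(r/|z_k|) for z_k = -1: log(9/1) = 2.1972
Sum over inside zeros: 3.4136.
I(r) = log|p(0)| + (inside sum) = 3.1781 + 3.4136 = 6.5917.
Closed form (all zeros inside, monic): I(r) = n·log(r) = 3·log(9) = 6.5917. ✓

I(r) ≈ 6.5917.


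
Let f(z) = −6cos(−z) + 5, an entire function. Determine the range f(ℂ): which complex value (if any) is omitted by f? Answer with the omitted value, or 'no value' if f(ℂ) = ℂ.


Little Picard bounds the complement of f(ℂ) to at most one point.
cos is entire and surjective onto ℂ: for every w ∈ ℂ, cos(ζ) = w has a solution ζ ∈ ℂ (e.g., via the complex inverse arccos). With ζ = −z this gives z = ζ/(-1). Then -6·cos(−z) takes every value in -6·ℂ = ℂ, and adding 5 is a bijection of ℂ. So f is surjective and omits no value. (Note: only on the real line is cos bounded by [−1, 1].)

Omitted value: no value.


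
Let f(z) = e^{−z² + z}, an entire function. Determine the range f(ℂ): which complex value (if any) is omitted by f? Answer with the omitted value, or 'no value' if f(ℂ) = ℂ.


Little Picard bounds the complement of f(ℂ) to at most one point.
The exponent g(z) = −z² + z is a nonconstant polynomial, hence surjective onto ℂ. So e^{g(z)} takes every value in {e^w : w ∈ ℂ} = ℂ ∖ {0}. Adding 0 shifts the range to ℂ ∖ {0}. f omits exactly 0.

Omitted value: 0.


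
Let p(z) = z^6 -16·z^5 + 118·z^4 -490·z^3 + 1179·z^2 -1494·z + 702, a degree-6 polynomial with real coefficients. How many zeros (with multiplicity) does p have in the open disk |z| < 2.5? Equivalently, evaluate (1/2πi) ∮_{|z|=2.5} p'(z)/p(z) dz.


The zeros of p are: 3, (3 + 3i), (3 - 3i), (3 + 2i), (3 - 2i), 1.
Their magnitudes are: 3, 4.243, 4.243, 3.606, 3.606, 1.
Zeros with |z| < R = 2.5: 1.
Count = 1.
By the argument principle, (1/2πi) ∮_{|z|=R} p'(z)/p(z) dz equals exactly this count.

Number of zeros inside |z| < 2.5: 1.


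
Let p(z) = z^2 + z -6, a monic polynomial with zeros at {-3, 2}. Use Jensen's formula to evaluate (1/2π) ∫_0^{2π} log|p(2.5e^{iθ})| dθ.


Zeros: -3, 2; r = 2.5.
Inside |z| < r: 2. Outside (|z| ≥ r): -3.
p(0) = -6, so log|p(0)| = log(6) = 1.7918.
Apply Jensen: I(r) = log|p(0)| + Σ_k log(r/|z_k|), summed over zeros inside |z| < r.
  log(r/|z_k|) for z_k = 2: log(2.5/2) = 0.2231
  Outside zeros (-3) contribute nothing to the Jensen sum.
Sum over inside zeros: 0.2231.
I(r) = log|p(0)| + (inside sum) = 1.7918 + 0.2231 = 2.0149.
Note: since some zeros are outside |z| ≤ r, the simplified n·log(r) form does NOT apply — only the inside zeros contribute.

I(r) ≈ 2.0149.


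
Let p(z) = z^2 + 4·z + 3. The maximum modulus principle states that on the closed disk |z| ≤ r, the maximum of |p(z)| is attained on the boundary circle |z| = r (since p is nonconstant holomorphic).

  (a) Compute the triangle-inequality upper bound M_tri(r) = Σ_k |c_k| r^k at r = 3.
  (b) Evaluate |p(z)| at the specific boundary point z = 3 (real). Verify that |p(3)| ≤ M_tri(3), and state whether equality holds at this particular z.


Coefficients: c_0 = 3, c_1 = 4, c_2 = 1. Radius r = 3.
Part (a). Triangle bound: M_tri(r) = Σ_k |c_k| r^k
  = |3|·3^0 + |4|·3^1 + |1|·3^2
  = 3 + 12 + 9 = 24.
This bounds M(r) := max_{|z|=r} |p(z)| from above; equality holds iff all terms c_k z^k can be made to align in phase at a single z on |z|=r.
Part (b). At z = 3 (real, on the circle |z| = r):
  p(3) = (3)·3^0 + (4)·3^1 + (1)·3^2 = 24.
  |p(3)| = 24.
Since all nonzero coefficients share the same sign, |p(3)| = 24 = M_tri(3); the triangle bound is attained at z = 3, so in fact M(r) = 24.

M_tri(3) = 24; |p(3)| = 24; equality at z=3: yes.


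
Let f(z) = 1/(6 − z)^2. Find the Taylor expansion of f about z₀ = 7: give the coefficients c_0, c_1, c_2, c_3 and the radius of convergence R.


Let w = z − z₀, so z = z₀ + w.
Then 6 − z = 6 − (z₀ + w) = (6 − z₀) − w = -1 − w.
f(z) = 1/(-1 − w)^2 = (1/(-1)^2) · (1 − w/(-1))^{−2}.
By the binomial series (1−u)^{−2} = Σ_{n≥0} C(n+1, 1) u^n for |u|<1, with u = w/(-1):
  c_n = C(n+1, 1) / (-1)^(n+2).
  c_0 = 1/(-1)^2 = 1.
  c_1 = 2/(-1)^3 = -2.
  c_2 = 3/(-1)^4 = 3.
  c_3 = 4/(-1)^5 = -4.
The series is valid for |w/d| < 1, i.e. |z − z₀| < |d|.
Radius of convergence: R = |6 − z₀| = |-1| = 1 (distance from z₀ to the singularity z = 6).

c_0 = 1, c_1 = -2, c_2 = 3, c_3 = -4; R = 1.
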